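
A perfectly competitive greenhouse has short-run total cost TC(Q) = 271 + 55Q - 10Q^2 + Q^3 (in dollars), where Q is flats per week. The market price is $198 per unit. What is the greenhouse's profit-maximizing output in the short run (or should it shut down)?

Strip out fixed cost: VC = 55Q - 10Q^2 + Q^3. Then AVC = 55 - 10Q + Q^2 and MC = 55 - 20Q + 3Q^2.
The AVC parabola has its vertex at Q = 10/2 = 5, where AVC = 55 - 10·5 + 5^2 = $30.
P = $198 exceeds min AVC = $30, so the firm stays open.
P = MC gives -143 - 20Q + 3Q^2 = 0, with roots -13/3 and 11. Take the larger (rising MC): Q* = 11.
Check: AVC at Q = 11 is $66 ≤ P, so revenue covers variable cost.
Profit = P·Q − TC = 198·11 − 997 = $1181.

Produce at Q = 11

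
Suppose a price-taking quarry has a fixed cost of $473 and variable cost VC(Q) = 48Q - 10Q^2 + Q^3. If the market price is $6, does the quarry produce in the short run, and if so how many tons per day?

Shut down

Variable cost is VC = 48Q - 10Q^2 + Q^3, so AVC = VC/Q = 48 - 10Q + Q^2 and MC = dTC/dQ = 48 - 20Q + 3Q^2.
The AVC parabola has its vertex at Q = 10/2 = 5, where AVC = 48 - 10·5 + 5^2 = $23.
Since P = $6 < min AVC = $23, price fails to cover variable cost at any output.
The firm minimizes its loss by shutting down and losing only its fixed cost of $473.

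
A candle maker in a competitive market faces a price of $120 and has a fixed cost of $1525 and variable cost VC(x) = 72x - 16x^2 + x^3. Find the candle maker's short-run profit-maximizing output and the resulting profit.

Profit = -$373 at x = 12

AVC = 72 - 16x + x^2 has its minimum $8 at x = 8; price $120 clears that bar, so the firm operates.
With MC = 72 - 32x + 3x^2, P = MC on the upward-sloping part at x* = 12.
TR = 120·12 = 1440. TC = 1525 + 288 = 1813. Profit = 1440 − 1813 = -$373.
By producing, the firm covers all variable cost plus $1152 of fixed cost; shutting down would lose the full $1525.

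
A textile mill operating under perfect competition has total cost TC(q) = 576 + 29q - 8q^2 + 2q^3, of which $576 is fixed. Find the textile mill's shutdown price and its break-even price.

Shutdown price = min AVC. AVC = 29 - 8q + 2q^2, with vertex at q = 2 and minimum $21.
ATC = 576/q + 29 - 8q + 2q^2. Setting dATC/dq = −576/q^2 − 8 + 4q = 0 gives q = 6 (since 4·6^3 − 8·6^2 = 576).
min ATC = 576/6 + 29 − 8·6 + 2·6^2 = $149. That is the break-even price.
Between these two prices the firm operates at a loss; above $149 it earns a profit.

Shutdown price = $21; break-even price = $149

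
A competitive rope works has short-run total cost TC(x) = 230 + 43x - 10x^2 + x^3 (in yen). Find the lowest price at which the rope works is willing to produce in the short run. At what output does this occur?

The firm shuts down when price falls below the minimum of average variable cost. AVC = VC/x = 43 - 10x + x^2.
dAVC/dx = -10 + 2x = 0 gives x = 5. min AVC = 43 - 10·5 + 5^2 = 18.
For P < ¥18 the firm produces nothing.

¥18 per unit, at x = 5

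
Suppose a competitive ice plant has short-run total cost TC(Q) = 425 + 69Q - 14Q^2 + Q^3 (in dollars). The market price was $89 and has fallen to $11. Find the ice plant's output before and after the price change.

AVC = 69 - 14Q + Q^2, minimized at Q = 7 where min AVC = $20. MC = 69 - 28Q + 3Q^2.
With P = $89 above the shutdown price, P = MC gives Q = 10.
At P = $11 < min AVC = $20, price no longer covers variable cost at any output, so the firm shuts down: Q = 0.

Output falls from 10 to 0 (the firm shuts down)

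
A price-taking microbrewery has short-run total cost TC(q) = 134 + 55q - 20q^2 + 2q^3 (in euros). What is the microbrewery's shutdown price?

€5 per unit

The firm shuts down when price falls below the minimum of average variable cost. AVC = VC/q = 55 - 20q + 2q^2.
At the minimum of AVC, MC = AVC. MC = 55 - 40q + 6q^2; setting MC = AVC gives 4q^2 - 20q = 0, so q = 5. min AVC = 5.
The firm shuts down for any P below €5.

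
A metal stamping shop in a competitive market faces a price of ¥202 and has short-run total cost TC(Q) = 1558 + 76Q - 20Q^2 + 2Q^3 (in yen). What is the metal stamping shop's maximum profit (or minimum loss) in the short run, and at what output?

Profit = -¥262 at Q = 9

AVC = 76 - 20Q + 2Q^2 has its minimum ¥26 at Q = 5; price ¥202 clears that bar, so the firm operates.
MC = 76 - 40Q + 6Q^2. Setting P = MC and taking the root on the rising branch gives Q* = 9.
TR = 202·9 = 1818. TC = 1558 + 522 = 2080. Profit = 1818 − 2080 = -¥262.
That loss of ¥262 beats the ¥1558 the firm would lose by shutting down; producing recovers ¥1296 of fixed cost.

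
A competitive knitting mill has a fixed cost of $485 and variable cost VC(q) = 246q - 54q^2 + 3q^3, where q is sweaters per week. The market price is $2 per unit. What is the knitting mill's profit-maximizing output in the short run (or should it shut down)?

Strip out fixed cost: VC = 246q - 54q^2 + 3q^3. Then AVC = 246 - 54q + 3q^2 and MC = 246 - 108q + 9q^2.
AVC is minimized where dAVC/dq = -54 + 6q = 0, at q = 9; min AVC = 246 - 54·9 + 3·9^2 = $3.
Since P = $2 < min AVC = $3, price fails to cover variable cost at any output.
Best response: produce nothing and absorb the $485 fixed cost.

Shut down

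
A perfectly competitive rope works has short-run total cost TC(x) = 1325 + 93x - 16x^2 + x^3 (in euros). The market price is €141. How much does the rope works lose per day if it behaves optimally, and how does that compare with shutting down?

Profit = -€173 at x = 12

AVC = 93 - 16x + x^2; min AVC = €29 at x = 8. Since P = €141 ≥ min AVC, the firm produces.
MC = 93 - 32x + 3x^2. Setting P = MC and taking the root on the rising branch gives x* = 12.
TR = 141·12 = 1692. TC = 1325 + 540 = 1865. Profit = 1692 − 1865 = -€173.
That loss of €173 beats the €1325 the firm would lose by shutting down; producing recovers €1152 of fixed cost.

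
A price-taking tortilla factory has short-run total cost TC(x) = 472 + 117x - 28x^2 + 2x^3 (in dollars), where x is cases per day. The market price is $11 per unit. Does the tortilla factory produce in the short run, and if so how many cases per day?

Shut down

Variable cost is VC = 117x - 28x^2 + 2x^3, so AVC = VC/x = 117 - 28x + 2x^2 and MC = dTC/dx = 117 - 56x + 6x^2.
AVC is minimized where dAVC/dx = -28 + 4x = 0, at x = 7; min AVC = 117 - 28·7 + 2·7^2 = $19.
With P < min AVC ($11 < $19), every unit sold adds to the loss.
Best response: produce nothing and absorb the $472 fixed cost.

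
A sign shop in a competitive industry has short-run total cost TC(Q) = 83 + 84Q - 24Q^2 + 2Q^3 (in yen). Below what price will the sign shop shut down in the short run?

¥12 per unit

The firm shuts down when price falls below the minimum of average variable cost. AVC = VC/Q = 84 - 24Q + 2Q^2.
At the minimum of AVC, MC = AVC. MC = 84 - 48Q + 6Q^2; setting MC = AVC gives 4Q^2 - 24Q = 0, so Q = 6. min AVC = 12.
The firm shuts down for any P below ¥12.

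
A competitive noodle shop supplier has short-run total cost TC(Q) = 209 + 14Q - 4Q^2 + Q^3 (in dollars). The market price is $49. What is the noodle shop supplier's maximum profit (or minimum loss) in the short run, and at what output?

AVC = 14 - 4Q + Q^2; min AVC = $10 at Q = 2. Since P = $49 ≥ min AVC, the firm produces.
With MC = 14 - 8Q + 3Q^2, P = MC on the upward-sloping part at Q* = 5.
TR = 49·5 = 245. TC = 209 + 95 = 304. Profit = 245 − 304 = -$59.
That loss of $59 beats the $209 the firm would lose by shutting down; producing recovers $150 of fixed cost.

Profit = -$59 at Q = 5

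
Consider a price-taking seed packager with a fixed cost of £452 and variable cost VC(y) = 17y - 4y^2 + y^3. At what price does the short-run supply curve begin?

£13 per unit

Short-run supply begins at min AVC. From VC = 17y - 4y^2 + y^3, AVC = 17 - 4y + y^2.
At the minimum of AVC, MC = AVC. MC = 17 - 8y + 3y^2; setting MC = AVC gives 2y^2 - 4y = 0, so y = 2. min AVC = 13.
For P < £13 the firm produces nothing.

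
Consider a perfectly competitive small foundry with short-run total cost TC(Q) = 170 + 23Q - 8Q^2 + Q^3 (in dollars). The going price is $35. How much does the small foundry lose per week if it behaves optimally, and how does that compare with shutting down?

Profit = -$26 at Q = 6

AVC = 23 - 8Q + Q^2 has its minimum $7 at Q = 4; price $35 clears that bar, so the firm operates.
With MC = 23 - 16Q + 3Q^2, P = MC on the upward-sloping part at Q* = 6.
TR = 35·6 = 210. TC = 170 + 66 = 236. Profit = 210 − 236 = -$26.
Shutting down would mean losing the fixed cost of $170, so operating at a loss of $26 is better by $144.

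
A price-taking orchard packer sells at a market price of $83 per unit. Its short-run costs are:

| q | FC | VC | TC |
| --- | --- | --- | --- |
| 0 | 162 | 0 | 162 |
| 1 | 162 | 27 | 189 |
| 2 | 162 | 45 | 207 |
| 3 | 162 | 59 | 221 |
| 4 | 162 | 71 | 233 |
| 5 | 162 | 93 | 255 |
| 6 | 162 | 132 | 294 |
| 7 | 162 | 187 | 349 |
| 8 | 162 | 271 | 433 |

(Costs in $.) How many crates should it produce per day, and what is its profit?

q = 7; profit = $232

Compute π = P·q − TC at each output: q=0: -162; q=1: -106; q=2: -41; q=3: 28; q=4: 99; q=5: 160; q=6: 204; q=7: 232; q=8: 231.
Profit is maximized at q = 7. AVC there is 187/7 = $26.71 ≤ P, so producing beats shutting down (which would give -$162).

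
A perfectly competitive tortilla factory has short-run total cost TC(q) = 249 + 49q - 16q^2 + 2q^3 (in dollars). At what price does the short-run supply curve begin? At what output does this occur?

Short-run supply begins at min AVC. From VC = 49q - 16q^2 + 2q^3, AVC = 49 - 16q + 2q^2.
At the minimum of AVC, MC = AVC. MC = 49 - 32q + 6q^2; setting MC = AVC gives 4q^2 - 16q = 0, so q = 4. min AVC = 17.
So the shutdown price is $17.

$17 per unit, at q = 4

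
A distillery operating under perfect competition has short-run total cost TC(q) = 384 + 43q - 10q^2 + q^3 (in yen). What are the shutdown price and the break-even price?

Shutdown price = min AVC. AVC = 43 - 10q + q^2, with vertex at q = 5 and minimum ¥18.
ATC = 384/q + 43 - 10q + q^2. Setting dATC/dq = −384/q^2 − 10 + 2q = 0 gives q = 8 (since 2·8^3 − 10·8^2 = 384).
min ATC = 384/8 + 43 − 10·8 + 8^2 = ¥75. That is the break-even price.
Between these two prices the firm operates at a loss; above ¥75 it earns a profit.

Shutdown price = ¥18; break-even price = ¥75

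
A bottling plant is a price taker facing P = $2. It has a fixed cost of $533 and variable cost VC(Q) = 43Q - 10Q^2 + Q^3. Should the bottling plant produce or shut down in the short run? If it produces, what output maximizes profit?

Strip out fixed cost: VC = 43Q - 10Q^2 + Q^3. Then AVC = 43 - 10Q + Q^2 and MC = 43 - 20Q + 3Q^2.
AVC is minimized where dAVC/dQ = -10 + 2Q = 0, at Q = 5; min AVC = 43 - 10·5 + 5^2 = $18.
Since P = $2 < min AVC = $18, price fails to cover variable cost at any output.
The firm minimizes its loss by shutting down and losing only its fixed cost of $533.

Shut down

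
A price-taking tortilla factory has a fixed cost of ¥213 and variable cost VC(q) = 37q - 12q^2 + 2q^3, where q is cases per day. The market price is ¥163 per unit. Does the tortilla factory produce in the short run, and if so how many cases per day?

Produce at q = 7

Variable cost is VC = 37q - 12q^2 + 2q^3, so AVC = VC/q = 37 - 12q + 2q^2 and MC = dTC/dq = 37 - 24q + 6q^2.
AVC hits its minimum where MC = AVC, at q = 3, giving min AVC = 37 - 12·3 + 2·3^2 = ¥19.
Because ¥163 ≥ ¥19, revenue can cover variable cost; the firm operates.
Set P = MC: 163 = 37 - 24q + 6q^2 → -126 - 24q + 6q^2 = 0. The roots are q = -3 and q = 7; the profit-maximizing output is on the rising part of MC, so q* = 7.
Check: AVC at q = 7 is ¥51 ≤ P, so revenue covers variable cost.
Profit = P·q − TC = 163·7 − 570 = ¥571.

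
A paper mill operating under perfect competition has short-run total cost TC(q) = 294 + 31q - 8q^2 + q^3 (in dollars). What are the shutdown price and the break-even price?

Shutdown price = min AVC. AVC = 31 - 8q + q^2, with vertex at q = 4 and minimum $15.
ATC = 294/q + 31 - 8q + q^2. Setting dATC/dq = −294/q^2 − 8 + 2q = 0 gives q = 7 (since 2·7^3 − 8·7^2 = 294).
min ATC = 294/7 + 31 − 8·7 + 7^2 = $66. That is the break-even price.
Between these two prices the firm operates at a loss; above $66 it earns a profit.

Shutdown price = $15; break-even price = $66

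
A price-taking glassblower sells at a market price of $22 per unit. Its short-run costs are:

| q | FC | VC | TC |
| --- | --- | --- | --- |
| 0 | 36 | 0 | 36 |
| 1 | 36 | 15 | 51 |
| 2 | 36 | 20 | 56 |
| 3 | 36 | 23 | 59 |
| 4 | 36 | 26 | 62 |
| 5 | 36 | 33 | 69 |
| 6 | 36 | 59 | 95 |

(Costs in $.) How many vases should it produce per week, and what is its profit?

q = 5; profit = $41

Tabulate TR − TC: q=0: -36; q=1: -29; q=2: -12; q=3: 7; q=4: 26; q=5: 41; q=6: 37.
Profit is maximized at q = 5. AVC there is 33/5 = $6.60 ≤ P, so producing beats shutting down (which would give -$36).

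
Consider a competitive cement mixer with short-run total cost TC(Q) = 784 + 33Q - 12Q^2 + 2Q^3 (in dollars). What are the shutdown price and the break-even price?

Shutdown price = $15; break-even price = $159

AVC = 33 - 12Q + 2Q^2; minimized at Q = 3, giving min AVC = $15. That is the shutdown price.
ATC = 784/Q + 33 - 12Q + 2Q^2. Setting dATC/dQ = −784/Q^2 − 12 + 4Q = 0 gives Q = 7 (since 4·7^3 − 12·7^2 = 784).
min ATC = 784/7 + 33 − 12·7 + 2·7^2 = $159. That is the break-even price.
For $15 ≤ P < $159 the firm produces at a loss; below $15 it shuts down.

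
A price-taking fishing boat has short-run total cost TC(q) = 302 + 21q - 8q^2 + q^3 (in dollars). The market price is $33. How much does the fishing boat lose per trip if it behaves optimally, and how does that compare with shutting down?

Profit = -$158 at q = 6

AVC = 21 - 8q + q^2; min AVC = $5 at q = 4. Since P = $33 ≥ min AVC, the firm produces.
MC = 21 - 16q + 3q^2. Setting P = MC and taking the root on the rising branch gives q* = 6.
TR = 33·6 = 198. TC = 302 + 54 = 356. Profit = 198 − 356 = -$158.
That loss of $158 beats the $302 the firm would lose by shutting down; producing recovers $144 of fixed cost.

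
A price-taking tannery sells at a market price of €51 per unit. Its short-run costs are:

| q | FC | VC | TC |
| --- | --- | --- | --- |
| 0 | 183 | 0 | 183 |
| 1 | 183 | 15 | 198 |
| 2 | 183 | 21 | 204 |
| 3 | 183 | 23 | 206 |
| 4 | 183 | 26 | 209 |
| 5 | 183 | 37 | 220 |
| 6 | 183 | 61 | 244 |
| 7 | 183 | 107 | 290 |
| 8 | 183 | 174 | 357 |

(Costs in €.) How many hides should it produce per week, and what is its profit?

q = 7; profit = €67

Compute π = P·q − TC at each output: q=0: -183; q=1: -147; q=2: -102; q=3: -53; q=4: -5; q=5: 35; q=6: 62; q=7: 67; q=8: 51.
Profit is maximized at q = 7. AVC there is 107/7 = €15.29 ≤ P, so producing beats shutting down (which would give -€183).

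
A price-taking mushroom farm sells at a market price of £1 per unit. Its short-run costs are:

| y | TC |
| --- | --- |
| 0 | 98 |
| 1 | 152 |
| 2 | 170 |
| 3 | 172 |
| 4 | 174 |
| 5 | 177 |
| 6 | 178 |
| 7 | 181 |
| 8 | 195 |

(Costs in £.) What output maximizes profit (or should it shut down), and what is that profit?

Compute π = P·y − TC at each output: y=0: -98; y=1: -151; y=2: -168; y=3: -169; y=4: -170; y=5: -172; y=6: -172; y=7: -174; y=8: -187.
Profit is highest at y = 0. Equivalently, the lowest AVC in the table is 83/7 ≈ £11.86 at y = 7, and P = £1 falls below it — price never covers variable cost, so the firm shuts down and loses only its fixed cost.

y = 0 (shut down); profit = -£98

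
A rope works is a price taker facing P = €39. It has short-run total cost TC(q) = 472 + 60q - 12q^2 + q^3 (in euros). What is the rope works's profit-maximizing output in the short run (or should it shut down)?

Produce at q = 7

From TC, MC = TC'(q) = 60 - 24q + 3q^2 and AVC = VC/q = 60 - 12q + q^2.
AVC hits its minimum where MC = AVC, at q = 6, giving min AVC = 60 - 12·6 + 6^2 = €24.
P = €39 exceeds min AVC = €24, so the firm stays open.
Solving P = MC: 21 - 24q + 3q^2 = 0 ⇒ q = 1 or 7. On the upward-sloping branch, q* = 7.
Check: AVC at q = 7 is €25 ≤ P, so revenue covers variable cost.
Profit = P·q − TC = 39·7 − 647 = -€374, a loss, but smaller than the €472 fixed cost the firm would lose by shutting down.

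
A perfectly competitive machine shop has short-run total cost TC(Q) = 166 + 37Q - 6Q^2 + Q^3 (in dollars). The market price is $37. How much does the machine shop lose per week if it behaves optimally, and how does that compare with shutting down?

AVC = 37 - 6Q + Q^2 has its minimum $28 at Q = 3; price $37 clears that bar, so the firm operates.
With MC = 37 - 12Q + 3Q^2, P = MC on the upward-sloping part at Q* = 4.
TR = 37·4 = 148. TC = 166 + 116 = 282. Profit = 148 − 282 = -$134.
By producing, the firm covers all variable cost plus $32 of fixed cost; shutting down would lose the full $166.

Profit = -$134 at Q = 4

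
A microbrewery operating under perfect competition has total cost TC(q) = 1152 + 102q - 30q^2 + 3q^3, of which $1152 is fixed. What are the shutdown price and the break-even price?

Shutdown price = $27; break-even price = $198

AVC = 102 - 30q + 3q^2; minimized at q = 5, giving min AVC = $27. That is the shutdown price.
ATC = 1152/q + 102 - 30q + 3q^2. Setting dATC/dq = −1152/q^2 − 30 + 6q = 0 gives q = 8 (since 6·8^3 − 30·8^2 = 1152).
min ATC = 1152/8 + 102 − 30·8 + 3·8^2 = $198. That is the break-even price.
For $27 ≤ P < $198 the firm produces at a loss; below $27 it shuts down.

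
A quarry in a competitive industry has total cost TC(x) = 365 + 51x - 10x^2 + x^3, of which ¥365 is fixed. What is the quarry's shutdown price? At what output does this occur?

Short-run supply begins at min AVC. From VC = 51x - 10x^2 + x^3, AVC = 51 - 10x + x^2.
At the minimum of AVC, MC = AVC. MC = 51 - 20x + 3x^2; setting MC = AVC gives 2x^2 - 10x = 0, so x = 5. min AVC = 26.
The firm shuts down for any P below ¥26.

¥26 per unit, at x = 5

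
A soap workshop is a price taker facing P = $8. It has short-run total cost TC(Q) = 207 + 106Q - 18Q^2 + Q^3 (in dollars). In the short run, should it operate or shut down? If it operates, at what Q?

Strip out fixed cost: VC = 106Q - 18Q^2 + Q^3. Then AVC = 106 - 18Q + Q^2 and MC = 106 - 36Q + 3Q^2.
AVC hits its minimum where MC = AVC, at Q = 9, giving min AVC = 106 - 18·9 + 9^2 = $25.
With P < min AVC ($8 < $25), every unit sold adds to the loss.
The firm minimizes its loss by shutting down and losing only its fixed cost of $207.

Shut down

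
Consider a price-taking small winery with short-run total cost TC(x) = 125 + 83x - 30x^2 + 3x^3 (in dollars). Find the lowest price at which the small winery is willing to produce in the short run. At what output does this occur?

$8 per unit, at x = 5

The firm shuts down when price falls below the minimum of average variable cost. AVC = VC/x = 83 - 30x + 3x^2.
At the minimum of AVC, MC = AVC. MC = 83 - 60x + 9x^2; setting MC = AVC gives 6x^2 - 30x = 0, so x = 5. min AVC = 8.
For P < $8 the firm produces nothing.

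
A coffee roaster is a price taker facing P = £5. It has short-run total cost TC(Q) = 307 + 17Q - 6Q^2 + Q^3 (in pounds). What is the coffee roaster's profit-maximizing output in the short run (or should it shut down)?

Shut down

From TC, MC = TC'(Q) = 17 - 12Q + 3Q^2 and AVC = VC/Q = 17 - 6Q + Q^2.
The AVC parabola has its vertex at Q = 6/2 = 3, where AVC = 17 - 6·3 + 3^2 = £8.
With P < min AVC (£5 < £8), every unit sold adds to the loss.
The firm minimizes its loss by shutting down and losing only its fixed cost of £307.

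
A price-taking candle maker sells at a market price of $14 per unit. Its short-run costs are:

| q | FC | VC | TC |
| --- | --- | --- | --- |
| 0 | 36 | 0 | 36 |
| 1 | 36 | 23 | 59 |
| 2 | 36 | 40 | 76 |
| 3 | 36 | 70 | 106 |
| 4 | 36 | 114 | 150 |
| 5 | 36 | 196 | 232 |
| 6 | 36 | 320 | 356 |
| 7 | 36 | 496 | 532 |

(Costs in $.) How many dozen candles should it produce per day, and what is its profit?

Tabulate TR − TC: q=0: -36; q=1: -45; q=2: -48; q=3: -64; q=4: -94; q=5: -162; q=6: -272; q=7: -434.
Profit is highest at q = 0. Equivalently, the lowest AVC in the table is 40/2 ≈ $20 at q = 2, and P = $14 falls below it — price never covers variable cost, so the firm shuts down and loses only its fixed cost.

q = 0 (shut down); profit = -$36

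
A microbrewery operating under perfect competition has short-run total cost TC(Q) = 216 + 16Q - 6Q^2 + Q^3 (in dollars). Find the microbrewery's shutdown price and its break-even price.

AVC = 16 - 6Q + Q^2; minimized at Q = 3, giving min AVC = $7. That is the shutdown price.
ATC = 216/Q + 16 - 6Q + Q^2. Setting dATC/dQ = −216/Q^2 − 6 + 2Q = 0 gives Q = 6 (since 2·6^3 − 6·6^2 = 216).
min ATC = 216/6 + 16 − 6·6 + 6^2 = $52. That is the break-even price.
Between these two prices the firm operates at a loss; above $52 it earns a profit.

Shutdown price = $7; break-even price = $52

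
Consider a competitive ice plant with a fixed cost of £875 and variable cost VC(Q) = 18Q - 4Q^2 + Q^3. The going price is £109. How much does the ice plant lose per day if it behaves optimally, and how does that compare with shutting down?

AVC = 18 - 4Q + Q^2 has its minimum £14 at Q = 2; price £109 clears that bar, so the firm operates.
With MC = 18 - 8Q + 3Q^2, P = MC on the upward-sloping part at Q* = 7.
TR = 109·7 = 763. TC = 875 + 273 = 1148. Profit = 763 − 1148 = -£385.
That loss of £385 beats the £875 the firm would lose by shutting down; producing recovers £490 of fixed cost.

Profit = -£385 at Q = 7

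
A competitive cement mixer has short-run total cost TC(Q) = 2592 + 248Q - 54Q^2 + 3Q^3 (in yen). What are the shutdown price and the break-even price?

Shutdown price = min AVC. AVC = 248 - 54Q + 3Q^2, with vertex at Q = 9 and minimum ¥5.
ATC = 2592/Q + 248 - 54Q + 3Q^2. Setting dATC/dQ = −2592/Q^2 − 54 + 6Q = 0 gives Q = 12 (since 6·12^3 − 54·12^2 = 2592).
min ATC = 2592/12 + 248 − 54·12 + 3·12^2 = ¥248. That is the break-even price.
Between these two prices the firm operates at a loss; above ¥248 it earns a profit.

Shutdown price = ¥5; break-even price = ¥248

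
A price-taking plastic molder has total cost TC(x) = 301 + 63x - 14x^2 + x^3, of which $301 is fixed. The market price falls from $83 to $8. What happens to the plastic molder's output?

Output falls from 10 to 0 (the firm shuts down)

AVC = 63 - 14x + x^2, minimized at x = 7 where min AVC = $14. MC = 63 - 28x + 3x^2.
With P = $83 above the shutdown price, P = MC gives x = 10.
At P = $8 < min AVC = $14, price no longer covers variable cost at any output, so the firm shuts down: x = 0.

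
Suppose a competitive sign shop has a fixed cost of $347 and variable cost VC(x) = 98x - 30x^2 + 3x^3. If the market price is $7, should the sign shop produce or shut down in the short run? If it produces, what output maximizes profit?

Shut down

From TC, MC = TC'(x) = 98 - 60x + 9x^2 and AVC = VC/x = 98 - 30x + 3x^2.
The AVC parabola has its vertex at x = 30/6 = 5, where AVC = 98 - 30·5 + 3·5^2 = $23.
Since P = $7 < min AVC = $23, price fails to cover variable cost at any output.
Best response: produce nothing and absorb the $347 fixed cost.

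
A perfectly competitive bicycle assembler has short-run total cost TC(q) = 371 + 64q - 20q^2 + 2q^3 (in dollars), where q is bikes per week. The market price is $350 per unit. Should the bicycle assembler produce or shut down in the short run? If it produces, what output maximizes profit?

Produce at q = 11

Variable cost is VC = 64q - 20q^2 + 2q^3, so AVC = VC/q = 64 - 20q + 2q^2 and MC = dTC/dq = 64 - 40q + 6q^2.
AVC hits its minimum where MC = AVC, at q = 5, giving min AVC = 64 - 20·5 + 2·5^2 = $14.
Since P = $350 ≥ min AVC = $14, price covers variable cost and the firm should produce.
Set P = MC: 350 = 64 - 40q + 6q^2 → -286 - 40q + 6q^2 = 0. The roots are q = -13/3 and q = 11; the profit-maximizing output is on the rising part of MC, so q* = 11.
Check: AVC at q = 11 is $86 ≤ P, so revenue covers variable cost.
Profit = P·q − TC = 350·11 − 1317 = $2533.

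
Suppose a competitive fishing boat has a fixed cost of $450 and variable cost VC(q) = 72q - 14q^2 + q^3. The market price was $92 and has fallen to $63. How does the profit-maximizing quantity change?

Output falls from 10 to 9

MC = 72 - 28q + 3q^2; the shutdown threshold is min AVC = $23 (at q = 7).
With P = $92 above the shutdown price, P = MC gives q = 10.
At P = $63 ≥ min AVC, set P = MC: q = 9. The firm stays open but cuts output.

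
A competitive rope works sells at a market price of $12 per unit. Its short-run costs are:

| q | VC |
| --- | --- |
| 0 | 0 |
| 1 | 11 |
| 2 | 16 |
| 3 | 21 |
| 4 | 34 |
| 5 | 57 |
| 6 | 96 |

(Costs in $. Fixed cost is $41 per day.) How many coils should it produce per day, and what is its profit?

q = 3; profit = -$26

Compute π = P·q − TC at each output: q=0: -41; q=1: -40; q=2: -33; q=3: -26; q=4: -27; q=5: -38; q=6: -65.
Profit is maximized at q = 3. AVC there is 21/3 = $7 ≤ P, so producing beats shutting down (which would give -$41).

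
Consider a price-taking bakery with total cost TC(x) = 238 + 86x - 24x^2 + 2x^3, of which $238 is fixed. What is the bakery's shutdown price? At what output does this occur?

$14 per unit, at x = 6

The shutdown price is the minimum of AVC. VC = 86x - 24x^2 + 2x^3, so AVC = 86 - 24x + 2x^2.
dAVC/dx = -24 + 4x = 0 gives x = 6. min AVC = 86 - 24·6 + 2·6^2 = 14.
The firm shuts down for any P below $14.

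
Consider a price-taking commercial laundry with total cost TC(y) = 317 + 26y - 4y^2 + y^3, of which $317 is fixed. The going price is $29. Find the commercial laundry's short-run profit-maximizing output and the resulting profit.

AVC = 26 - 4y + y^2 has its minimum $22 at y = 2; price $29 clears that bar, so the firm operates.
MC = 26 - 8y + 3y^2. Setting P = MC and taking the root on the rising branch gives y* = 3.
TR = 29·3 = 87. TC = 317 + 69 = 386. Profit = 87 − 386 = -$299.
That loss of $299 beats the $317 the firm would lose by shutting down; producing recovers $18 of fixed cost.

Profit = -$299 at y = 3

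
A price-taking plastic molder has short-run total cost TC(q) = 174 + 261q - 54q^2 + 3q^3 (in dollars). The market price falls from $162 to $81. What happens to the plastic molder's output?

MC = 261 - 108q + 9q^2; the shutdown threshold is min AVC = $18 (at q = 9).
With P = $162 above the shutdown price, P = MC gives q = 11.
At P = $81 ≥ min AVC, set P = MC: q = 10. The firm stays open but cuts output.

Output falls from 11 to 10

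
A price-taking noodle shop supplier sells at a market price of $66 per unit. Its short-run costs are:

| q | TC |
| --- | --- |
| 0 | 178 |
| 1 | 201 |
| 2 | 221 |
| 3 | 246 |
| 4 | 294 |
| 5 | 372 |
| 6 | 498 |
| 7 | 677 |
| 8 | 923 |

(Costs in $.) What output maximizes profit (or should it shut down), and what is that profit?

Tabulate TR − TC: q=0: -178; q=1: -135; q=2: -89; q=3: -48; q=4: -30; q=5: -42; q=6: -102; q=7: -215; q=8: -395.
Profit is maximized at q = 4. AVC there is 116/4 = $29 ≤ P, so producing beats shutting down (which would give -$178).

q = 4; profit = -$30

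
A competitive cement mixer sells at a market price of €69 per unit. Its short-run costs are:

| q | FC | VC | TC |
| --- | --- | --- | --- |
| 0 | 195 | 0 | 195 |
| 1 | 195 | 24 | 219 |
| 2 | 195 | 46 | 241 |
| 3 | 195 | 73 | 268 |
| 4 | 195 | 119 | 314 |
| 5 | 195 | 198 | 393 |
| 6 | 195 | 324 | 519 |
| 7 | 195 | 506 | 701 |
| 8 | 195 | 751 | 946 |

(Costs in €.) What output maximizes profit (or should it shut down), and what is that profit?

Profit at each row (π = 69q − TC): q=0: -195; q=1: -150; q=2: -103; q=3: -61; q=4: -38; q=5: -48; q=6: -105; q=7: -218; q=8: -394.
Profit is maximized at q = 4. AVC there is 119/4 = €29.75 ≤ P, so producing beats shutting down (which would give -€195).

q = 4; profit = -€38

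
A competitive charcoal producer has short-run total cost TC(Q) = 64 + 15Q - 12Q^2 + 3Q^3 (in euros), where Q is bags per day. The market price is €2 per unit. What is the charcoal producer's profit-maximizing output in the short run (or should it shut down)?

Strip out fixed cost: VC = 15Q - 12Q^2 + 3Q^3. Then AVC = 15 - 12Q + 3Q^2 and MC = 15 - 24Q + 9Q^2.
AVC hits its minimum where MC = AVC, at Q = 2, giving min AVC = 15 - 12·2 + 3·2^2 = €3.
With P < min AVC (€2 < €3), every unit sold adds to the loss.
Best response: produce nothing and absorb the €64 fixed cost.

Shut down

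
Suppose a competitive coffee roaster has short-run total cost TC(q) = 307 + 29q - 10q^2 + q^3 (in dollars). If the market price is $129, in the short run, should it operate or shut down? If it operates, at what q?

Produce at q = 10

Variable cost is VC = 29q - 10q^2 + q^3, so AVC = VC/q = 29 - 10q + q^2 and MC = dTC/dq = 29 - 20q + 3q^2.
AVC is minimized where dAVC/dq = -10 + 2q = 0, at q = 5; min AVC = 29 - 10·5 + 5^2 = $4.
Since P = $129 ≥ min AVC = $4, price covers variable cost and the firm should produce.
P = MC gives -100 - 20q + 3q^2 = 0, with roots -10/3 and 10. Take the larger (rising MC): q* = 10.
Check: AVC at q = 10 is $29 ≤ P, so revenue covers variable cost.
Profit = P·q − TC = 129·10 − 597 = $693.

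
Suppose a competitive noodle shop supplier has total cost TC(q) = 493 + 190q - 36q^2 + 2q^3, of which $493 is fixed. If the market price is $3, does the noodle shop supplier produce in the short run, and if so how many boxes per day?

Shut down

Strip out fixed cost: VC = 190q - 36q^2 + 2q^3. Then AVC = 190 - 36q + 2q^2 and MC = 190 - 72q + 6q^2.
AVC hits its minimum where MC = AVC, at q = 9, giving min AVC = 190 - 36·9 + 2·9^2 = $28.
P = $3 lies below min AVC = $28; no output level covers variable cost.
The firm minimizes its loss by shutting down and losing only its fixed cost of $493.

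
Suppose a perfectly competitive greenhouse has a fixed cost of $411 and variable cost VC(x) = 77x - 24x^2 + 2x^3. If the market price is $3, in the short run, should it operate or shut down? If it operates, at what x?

Shut down

Variable cost is VC = 77x - 24x^2 + 2x^3, so AVC = VC/x = 77 - 24x + 2x^2 and MC = dTC/dx = 77 - 48x + 6x^2.
AVC is minimized where dAVC/dx = -24 + 4x = 0, at x = 6; min AVC = 77 - 24·6 + 2·6^2 = $5.
With P < min AVC ($3 < $5), every unit sold adds to the loss.
Shutting down limits the loss to fixed cost, $411.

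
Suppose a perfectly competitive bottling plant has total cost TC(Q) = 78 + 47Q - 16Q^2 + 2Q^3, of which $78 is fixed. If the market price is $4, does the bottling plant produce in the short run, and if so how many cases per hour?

Shut down

Strip out fixed cost: VC = 47Q - 16Q^2 + 2Q^3. Then AVC = 47 - 16Q + 2Q^2 and MC = 47 - 32Q + 6Q^2.
AVC hits its minimum where MC = AVC, at Q = 4, giving min AVC = 47 - 16·4 + 2·4^2 = $15.
Since P = $4 < min AVC = $15, price fails to cover variable cost at any output.
Shutting down limits the loss to fixed cost, $78.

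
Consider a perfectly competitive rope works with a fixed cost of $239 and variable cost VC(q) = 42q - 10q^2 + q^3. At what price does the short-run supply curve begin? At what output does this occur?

$17 per unit, at q = 5

Short-run supply begins at min AVC. From VC = 42q - 10q^2 + q^3, AVC = 42 - 10q + q^2.
At the minimum of AVC, MC = AVC. MC = 42 - 20q + 3q^2; setting MC = AVC gives 2q^2 - 10q = 0, so q = 5. min AVC = 17.
For P < $17 the firm produces nothing.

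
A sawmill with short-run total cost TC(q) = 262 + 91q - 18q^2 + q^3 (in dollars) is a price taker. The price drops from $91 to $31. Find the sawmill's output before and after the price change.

MC = 91 - 36q + 3q^2; the shutdown threshold is min AVC = $10 (at q = 9).
At P = $91 ≥ min AVC, set P = MC on the rising branch: q = 12.
At P = $31 ≥ min AVC, set P = MC: q = 10. The firm stays open but cuts output.

Output falls from 12 to 10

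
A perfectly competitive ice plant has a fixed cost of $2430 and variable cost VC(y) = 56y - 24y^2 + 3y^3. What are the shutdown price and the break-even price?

Shutdown price = $8; break-even price = $353

AVC = 56 - 24y + 3y^2; minimized at y = 4, giving min AVC = $8. That is the shutdown price.
ATC = 2430/y + 56 - 24y + 3y^2. Setting dATC/dy = −2430/y^2 − 24 + 6y = 0 gives y = 9 (since 6·9^3 − 24·9^2 = 2430).
min ATC = 2430/9 + 56 − 24·9 + 3·9^2 = $353. That is the break-even price.
For $8 ≤ P < $353 the firm produces at a loss; below $8 it shuts down.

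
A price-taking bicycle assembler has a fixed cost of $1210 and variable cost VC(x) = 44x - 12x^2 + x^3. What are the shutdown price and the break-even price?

AVC = 44 - 12x + x^2; minimized at x = 6, giving min AVC = $8. That is the shutdown price.
ATC = 1210/x + 44 - 12x + x^2. Setting dATC/dx = −1210/x^2 − 12 + 2x = 0 gives x = 11 (since 2·11^3 − 12·11^2 = 1210).
min ATC = 1210/11 + 44 − 12·11 + 11^2 = $143. That is the break-even price.
Between these two prices the firm operates at a loss; above $143 it earns a profit.

Shutdown price = $8; break-even price = $143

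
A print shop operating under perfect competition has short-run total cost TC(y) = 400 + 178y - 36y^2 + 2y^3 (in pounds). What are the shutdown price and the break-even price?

Shutdown price = min AVC. AVC = 178 - 36y + 2y^2, with vertex at y = 9 and minimum £16.
ATC = 400/y + 178 - 36y + 2y^2. Setting dATC/dy = −400/y^2 − 36 + 4y = 0 gives y = 10 (since 4·10^3 − 36·10^2 = 400).
min ATC = 400/10 + 178 − 36·10 + 2·10^2 = £58. That is the break-even price.
Between these two prices the firm operates at a loss; above £58 it earns a profit.

Shutdown price = £16; break-even price = £58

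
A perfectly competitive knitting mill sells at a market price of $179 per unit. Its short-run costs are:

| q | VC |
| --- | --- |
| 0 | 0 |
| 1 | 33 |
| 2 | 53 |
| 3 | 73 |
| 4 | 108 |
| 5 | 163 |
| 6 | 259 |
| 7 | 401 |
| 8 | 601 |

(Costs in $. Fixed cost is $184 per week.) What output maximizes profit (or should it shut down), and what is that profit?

Compute π = P·q − TC at each output: q=0: -184; q=1: -38; q=2: 121; q=3: 280; q=4: 424; q=5: 548; q=6: 631; q=7: 668; q=8: 647.
Profit is maximized at q = 7. AVC there is 401/7 = $57.29 ≤ P, so producing beats shutting down (which would give -$184).

q = 7; profit = $668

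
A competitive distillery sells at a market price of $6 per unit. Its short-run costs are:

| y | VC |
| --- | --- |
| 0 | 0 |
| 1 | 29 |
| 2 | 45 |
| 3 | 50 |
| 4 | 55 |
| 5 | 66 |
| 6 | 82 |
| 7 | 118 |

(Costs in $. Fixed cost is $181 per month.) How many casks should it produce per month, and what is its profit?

y = 0 (shut down); profit = -$181

Tabulate TR − TC: y=0: -181; y=1: -204; y=2: -214; y=3: -213; y=4: -212; y=5: -217; y=6: -227; y=7: -257.
Profit is highest at y = 0. Equivalently, the lowest AVC in the table is 66/5 ≈ $13.20 at y = 5, and P = $6 falls below it — price never covers variable cost, so the firm shuts down and loses only its fixed cost.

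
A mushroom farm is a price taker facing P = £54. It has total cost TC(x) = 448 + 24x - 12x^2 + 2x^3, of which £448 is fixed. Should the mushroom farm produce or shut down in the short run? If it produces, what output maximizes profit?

Produce at x = 5

Variable cost is VC = 24x - 12x^2 + 2x^3, so AVC = VC/x = 24 - 12x + 2x^2 and MC = dTC/dx = 24 - 24x + 6x^2.
The AVC parabola has its vertex at x = 12/4 = 3, where AVC = 24 - 12·3 + 2·3^2 = £6.
P = £54 exceeds min AVC = £6, so the firm stays open.
Solving P = MC: -30 - 24x + 6x^2 = 0 ⇒ x = -1 or 5. On the upward-sloping branch, x* = 5.
Check: AVC at x = 5 is £14 ≤ P, so revenue covers variable cost.
Profit = P·x − TC = 54·5 − 518 = -£248, a loss, but smaller than the £448 fixed cost the firm would lose by shutting down.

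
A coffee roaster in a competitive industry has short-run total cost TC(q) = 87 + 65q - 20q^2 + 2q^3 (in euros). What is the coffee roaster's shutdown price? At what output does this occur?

The firm shuts down when price falls below the minimum of average variable cost. AVC = VC/q = 65 - 20q + 2q^2.
At the minimum of AVC, MC = AVC. MC = 65 - 40q + 6q^2; setting MC = AVC gives 4q^2 - 20q = 0, so q = 5. min AVC = 15.
So the shutdown price is €15.

€15 per unit, at q = 5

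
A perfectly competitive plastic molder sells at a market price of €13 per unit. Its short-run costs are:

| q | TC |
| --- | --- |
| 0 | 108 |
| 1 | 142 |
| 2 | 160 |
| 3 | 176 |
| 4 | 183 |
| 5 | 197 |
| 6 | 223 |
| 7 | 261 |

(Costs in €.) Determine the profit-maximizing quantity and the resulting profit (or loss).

q = 0 (shut down); profit = -€108

Compute π = P·q − TC at each output: q=0: -108; q=1: -129; q=2: -134; q=3: -137; q=4: -131; q=5: -132; q=6: -145; q=7: -170.
Profit is highest at q = 0. Equivalently, the lowest AVC in the table is 89/5 ≈ €17.80 at q = 5, and P = €13 falls below it — price never covers variable cost, so the firm shuts down and loses only its fixed cost.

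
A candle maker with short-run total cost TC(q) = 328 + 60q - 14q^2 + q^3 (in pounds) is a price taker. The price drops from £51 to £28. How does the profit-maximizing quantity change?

MC = 60 - 28q + 3q^2; the shutdown threshold is min AVC = £11 (at q = 7).
At P = £51 ≥ min AVC, set P = MC on the rising branch: q = 9.
At P = £28 ≥ min AVC, set P = MC: q = 8. The firm stays open but cuts output.

Output falls from 9 to 8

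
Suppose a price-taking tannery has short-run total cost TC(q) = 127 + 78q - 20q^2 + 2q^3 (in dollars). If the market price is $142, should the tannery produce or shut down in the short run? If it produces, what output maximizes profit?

From TC, MC = TC'(q) = 78 - 40q + 6q^2 and AVC = VC/q = 78 - 20q + 2q^2.
AVC is minimized where dAVC/dq = -20 + 4q = 0, at q = 5; min AVC = 78 - 20·5 + 2·5^2 = $28.
P = $142 exceeds min AVC = $28, so the firm stays open.
P = MC gives -64 - 40q + 6q^2 = 0, with roots -4/3 and 8. Take the larger (rising MC): q* = 8.
Check: AVC at q = 8 is $46 ≤ P, so revenue covers variable cost.
Profit = P·q − TC = 142·8 − 495 = $641.

Produce at q = 8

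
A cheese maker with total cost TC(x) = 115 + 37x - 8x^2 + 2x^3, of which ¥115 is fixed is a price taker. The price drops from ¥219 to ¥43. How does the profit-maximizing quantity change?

Output falls from 7 to 3

AVC = 37 - 8x + 2x^2, minimized at x = 2 where min AVC = ¥29. MC = 37 - 16x + 6x^2.
With P = ¥219 above the shutdown price, P = MC gives x = 7.
At P = ¥43 ≥ min AVC, set P = MC: x = 3. The firm stays open but cuts output.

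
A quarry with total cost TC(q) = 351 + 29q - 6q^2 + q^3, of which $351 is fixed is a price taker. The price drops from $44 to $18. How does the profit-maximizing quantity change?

Output falls from 5 to 0 (the firm shuts down)

AVC = 29 - 6q + q^2, minimized at q = 3 where min AVC = $20. MC = 29 - 12q + 3q^2.
With P = $44 above the shutdown price, P = MC gives q = 5.
At P = $18 < min AVC = $20, price no longer covers variable cost at any output, so the firm shuts down: q = 0.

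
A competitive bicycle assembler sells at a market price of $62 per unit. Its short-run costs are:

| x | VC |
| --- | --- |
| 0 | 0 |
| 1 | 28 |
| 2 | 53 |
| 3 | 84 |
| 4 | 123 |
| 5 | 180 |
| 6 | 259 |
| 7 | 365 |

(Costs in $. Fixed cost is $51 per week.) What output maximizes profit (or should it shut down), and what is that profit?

Compute π = P·x − TC at each output: x=0: -51; x=1: -17; x=2: 20; x=3: 51; x=4: 74; x=5: 79; x=6: 62; x=7: 18.
Profit is maximized at x = 5. AVC there is 180/5 = $36 ≤ P, so producing beats shutting down (which would give -$51).

x = 5; profit = $79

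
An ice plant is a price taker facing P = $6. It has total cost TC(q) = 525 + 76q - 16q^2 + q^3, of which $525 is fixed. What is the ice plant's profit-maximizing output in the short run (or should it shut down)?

Variable cost is VC = 76q - 16q^2 + q^3, so AVC = VC/q = 76 - 16q + q^2 and MC = dTC/dq = 76 - 32q + 3q^2.
AVC hits its minimum where MC = AVC, at q = 8, giving min AVC = 76 - 16·8 + 8^2 = $12.
P = $6 lies below min AVC = $12; no output level covers variable cost.
Shutting down limits the loss to fixed cost, $525.

Shut down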